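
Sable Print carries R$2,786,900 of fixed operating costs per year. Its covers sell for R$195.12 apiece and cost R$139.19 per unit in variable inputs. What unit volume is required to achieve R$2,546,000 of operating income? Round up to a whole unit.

95,350 covers

Contribution margin per unit = R$195.12 − R$139.19 = R$55.93.
Units = (FC + target) / CM = (R$2,786,900 + R$2,546,000) / R$55.93 = 95,349.54, so 95,350 covers.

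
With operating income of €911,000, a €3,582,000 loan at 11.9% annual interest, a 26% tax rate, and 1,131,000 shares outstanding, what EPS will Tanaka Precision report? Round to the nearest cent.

Interest = €426,258.00, so EBT = €911,000 − €426,258.00 = €484,742.00.
Net income = €484,742.00 × (1 − 0.26) = €358,709.08.
EPS = €358,709.08 ÷ 1,131,000 = €0.32.

€0.32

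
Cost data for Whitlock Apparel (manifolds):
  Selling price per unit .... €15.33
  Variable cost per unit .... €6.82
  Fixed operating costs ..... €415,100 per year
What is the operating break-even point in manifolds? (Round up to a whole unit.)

48,778 manifolds

Each unit contributes €15.33 − €6.82 = €8.51.
Units to break even: €415,100 ÷ €8.51 = 48,777.91, rounded up to 48,778.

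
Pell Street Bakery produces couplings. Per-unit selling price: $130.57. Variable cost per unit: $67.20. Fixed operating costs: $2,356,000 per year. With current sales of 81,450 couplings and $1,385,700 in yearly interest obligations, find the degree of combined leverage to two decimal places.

3.64

At 81,450 units, contribution = 81,450 × $63.37 = $5,161,486.50.
Subtracting fixed costs: EBIT = $5,161,486.50 − $2,356,000 = $2,805,486.50. Interest = $1,385,700.00, so EBIT − I = $1,419,786.50.
DCL = contribution ÷ (EBIT − I) = $5,161,486.50 ÷ $1,419,786.50 = 3.6354.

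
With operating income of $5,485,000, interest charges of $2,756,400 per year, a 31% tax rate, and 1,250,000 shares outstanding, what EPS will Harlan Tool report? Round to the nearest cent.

Interest = $2,756,400.00, so EBT = $5,485,000 − $2,756,400.00 = $2,728,600.00.
After tax at 31%: net income = $2,728,600.00 × 0.69 = $1,882,734.00.
EPS = $1,882,734.00 ÷ 1,250,000 = $1.51.

$1.51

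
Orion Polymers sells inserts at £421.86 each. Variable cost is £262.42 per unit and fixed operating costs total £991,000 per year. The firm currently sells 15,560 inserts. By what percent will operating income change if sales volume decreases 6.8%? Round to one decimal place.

-11.3%

Contribution at this volume is 15,560 × £159.44 = £2,480,886.40.
Subtracting fixed costs: EBIT = £2,480,886.40 − £991,000 = £1,489,886.40.
So DOL = total CM / EBIT = £2,480,886.40 / £1,489,886.40 = 1.6652.
Operating income changes by 1.6652 × -6.8% = -11.3%.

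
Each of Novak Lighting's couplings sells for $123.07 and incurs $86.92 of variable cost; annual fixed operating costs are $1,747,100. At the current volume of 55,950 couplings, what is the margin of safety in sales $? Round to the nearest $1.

$937,894

Unit CM = price − variable cost = $123.07 − $86.92 = $36.15. Break-even units = $1,747,100 ÷ $36.15 = 48,329.18; break-even revenue = 48,329.18 × $123.07 = $5,947,872.67.
Current sales = 55,950 × $123.07 = $6,885,766.50.
Margin of safety = $6,885,766.50 − $5,947,872.67 = $937,894.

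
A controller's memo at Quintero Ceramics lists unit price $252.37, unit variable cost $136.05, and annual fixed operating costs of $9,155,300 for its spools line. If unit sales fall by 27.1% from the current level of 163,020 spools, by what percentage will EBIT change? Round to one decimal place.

-52.4%

At 163,020 units, contribution = 163,020 × $116.32 = $18,962,486.40.
EBIT = $18,962,486.40 − $9,155,300 = $9,807,186.40.
DOL = contribution ÷ EBIT = $18,962,486.40 ÷ $9,807,186.40 = 1.9335.
%ΔEBIT = DOL × %ΔSales = 1.9335 × -27.1% = -52.4%.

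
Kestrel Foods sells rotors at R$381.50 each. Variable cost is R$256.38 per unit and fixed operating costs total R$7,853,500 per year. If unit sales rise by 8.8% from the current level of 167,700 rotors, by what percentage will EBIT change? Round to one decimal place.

Contribution at this volume is 167,700 × R$125.12 = R$20,982,624.00.
EBIT = R$20,982,624.00 − R$7,853,500 = R$13,129,124.00.
Degree of operating leverage = R$20,982,624.00 / R$13,129,124.00 = 1.5982.
Operating income changes by 1.5982 × +8.8% = +14.1%.

+14.1%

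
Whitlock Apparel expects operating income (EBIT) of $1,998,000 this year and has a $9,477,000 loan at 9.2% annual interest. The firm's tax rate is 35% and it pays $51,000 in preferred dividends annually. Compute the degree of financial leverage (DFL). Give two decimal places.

1.91

Annual interest charges come to $871,884.00.
Preferred dividends grossed up pre-tax: $51,000 / (1 − 0.35) = $78,461.54.
DFL = EBIT ÷ [EBIT − I − D_p/(1−t)] = $1,998,000 ÷ [$1,998,000 − $871,884.00 − $78,461.54] = $1,998,000 ÷ $1,047,654.46 = 1.9071.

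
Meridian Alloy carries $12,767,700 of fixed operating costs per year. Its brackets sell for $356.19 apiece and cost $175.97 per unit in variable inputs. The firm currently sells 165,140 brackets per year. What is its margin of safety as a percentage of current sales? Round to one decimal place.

Each unit contributes $356.19 − $175.97 = $180.22. Break-even units = $12,767,700 ÷ $180.22 = 70,845.08; break-even revenue = 70,845.08 × $356.19 = $25,234,308.42.
Current sales = 165,140 × $356.19 = $58,821,216.60.
Margin of safety = ($58,821,216.60 − $25,234,308.42) ÷ $58,821,216.60 = 57.1%.

57.1%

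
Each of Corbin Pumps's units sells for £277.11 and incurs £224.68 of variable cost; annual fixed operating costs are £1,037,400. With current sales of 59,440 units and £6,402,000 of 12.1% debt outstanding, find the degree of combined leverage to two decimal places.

Total contribution margin = 59,440 × £52.43 = £3,116,439.20.
Subtracting fixed costs: EBIT = £3,116,439.20 − £1,037,400 = £2,079,039.20. Interest = £774,642.00, so EBIT − I = £1,304,397.20.
Degree of total leverage = total CM / (EBIT − interest) = £3,116,439.20 / £1,304,397.20 = 2.3892.

2.39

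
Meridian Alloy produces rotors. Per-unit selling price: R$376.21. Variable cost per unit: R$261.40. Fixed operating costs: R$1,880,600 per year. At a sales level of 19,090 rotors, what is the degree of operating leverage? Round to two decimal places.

7.04

Total contribution margin = 19,090 × R$114.81 = R$2,191,722.90.
Operating income = contribution − fixed costs = R$2,191,722.90 − R$1,880,600 = R$311,122.90.
Degree of operating leverage = R$2,191,722.90 / R$311,122.90 = 7.0446.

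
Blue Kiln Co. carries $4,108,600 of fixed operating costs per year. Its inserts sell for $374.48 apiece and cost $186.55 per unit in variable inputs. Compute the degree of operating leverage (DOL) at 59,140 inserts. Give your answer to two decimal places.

1.59

Contribution at this volume is 59,140 × $187.93 = $11,114,180.20.
Operating income = contribution − fixed costs = $11,114,180.20 − $4,108,600 = $7,005,580.20.
So DOL = total CM / EBIT = $11,114,180.20 / $7,005,580.20 = 1.5865.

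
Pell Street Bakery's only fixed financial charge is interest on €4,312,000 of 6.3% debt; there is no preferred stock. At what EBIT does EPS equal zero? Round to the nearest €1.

€271,656

Annual interest = 6.3% × €4,312,000 = €271,656.00.
Without preferred stock the financial break-even is simply EBIT = interest = €271,656.00.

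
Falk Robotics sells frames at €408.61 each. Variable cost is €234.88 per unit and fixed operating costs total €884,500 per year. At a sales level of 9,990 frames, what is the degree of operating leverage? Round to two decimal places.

2.04

At 9,990 units, contribution = 9,990 × €173.73 = €1,735,562.70.
Operating income = contribution − fixed costs = €1,735,562.70 − €884,500 = €851,062.70.
Degree of operating leverage = €1,735,562.70 / €851,062.70 = 2.0393.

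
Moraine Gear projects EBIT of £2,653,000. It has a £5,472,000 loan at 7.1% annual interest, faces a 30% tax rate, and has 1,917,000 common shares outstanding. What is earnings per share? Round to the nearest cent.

Interest = £388,512.00, so EBT = £2,653,000 − £388,512.00 = £2,264,488.00.
Net income = £2,264,488.00 × (1 − 0.30) = £1,585,141.60.
Per share: £1,585,141.60 / 1,917,000 shares = £0.83.

£0.83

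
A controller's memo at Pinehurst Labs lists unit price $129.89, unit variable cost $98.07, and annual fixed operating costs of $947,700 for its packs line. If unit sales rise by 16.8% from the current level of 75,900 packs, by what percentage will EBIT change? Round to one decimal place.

Contribution at this volume is 75,900 × $31.82 = $2,415,138.00.
Operating income = contribution − fixed costs = $2,415,138.00 − $947,700 = $1,467,438.00.
So DOL = total CM / EBIT = $2,415,138.00 / $1,467,438.00 = 1.6458.
%ΔEBIT = DOL × %ΔSales = 1.6458 × +16.8% = +27.6%.

+27.6%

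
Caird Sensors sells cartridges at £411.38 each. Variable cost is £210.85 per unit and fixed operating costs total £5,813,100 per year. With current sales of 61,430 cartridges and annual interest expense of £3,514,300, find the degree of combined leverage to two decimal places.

4.12

At 61,430 units, contribution = 61,430 × £200.53 = £12,318,557.90.
EBIT = £12,318,557.90 − £5,813,100 = £6,505,457.90. Interest = £3,514,300.00.
DOL = £12,318,557.90 ÷ £6,505,457.90 = 1.8936; DFL = £6,505,457.90 ÷ £2,991,157.90 = 2.1749.
Combined leverage = 1.8936 × 2.1749 = 4.1184.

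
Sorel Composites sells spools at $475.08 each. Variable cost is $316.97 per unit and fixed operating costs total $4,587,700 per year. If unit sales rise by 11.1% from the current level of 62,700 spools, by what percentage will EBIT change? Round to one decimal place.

+20.7%

Contribution at this volume is 62,700 × $158.11 = $9,913,497.00.
Subtracting fixed costs: EBIT = $9,913,497.00 − $4,587,700 = $5,325,797.00.
DOL = contribution ÷ EBIT = $9,913,497.00 ÷ $5,325,797.00 = 1.8614.
So EBIT moves 1.8614 × (+11.1%) = +20.7%.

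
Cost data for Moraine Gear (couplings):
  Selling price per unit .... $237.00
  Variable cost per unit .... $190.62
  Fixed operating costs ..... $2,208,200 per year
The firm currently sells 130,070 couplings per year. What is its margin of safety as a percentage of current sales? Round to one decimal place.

63.4%

Unit CM = price − variable cost = $237.00 − $190.62 = $46.38. Break-even units = $2,208,200 ÷ $46.38 = 47,611.04; break-even revenue = 47,611.04 × $237.00 = $11,283,816.30.
Actual sales revenue = 130,070 × $237.00 = $30,826,590.00.
Margin of safety = ($30,826,590.00 − $11,283,816.30) ÷ $30,826,590.00 = 63.4%.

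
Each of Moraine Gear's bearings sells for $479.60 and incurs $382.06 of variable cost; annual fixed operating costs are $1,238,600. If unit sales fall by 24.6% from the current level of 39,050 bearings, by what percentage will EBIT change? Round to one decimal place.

-36.5%

Total contribution margin = 39,050 × $97.54 = $3,808,937.00.
Subtracting fixed costs: EBIT = $3,808,937.00 − $1,238,600 = $2,570,337.00.
So DOL = total CM / EBIT = $3,808,937.00 / $2,570,337.00 = 1.4819.
Operating income changes by 1.4819 × -24.6% = -36.5%.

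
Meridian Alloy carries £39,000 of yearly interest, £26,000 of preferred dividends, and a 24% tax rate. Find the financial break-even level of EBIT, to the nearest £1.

Preferred dividends are paid after tax, so their pre-tax equivalent is £26,000 ÷ (1 − 0.24) = £34,210.53.
Financial break-even EBIT = interest + D_p ÷ (1 − t) = £39,000 + £34,210.53 = £73,210.53.

£73,211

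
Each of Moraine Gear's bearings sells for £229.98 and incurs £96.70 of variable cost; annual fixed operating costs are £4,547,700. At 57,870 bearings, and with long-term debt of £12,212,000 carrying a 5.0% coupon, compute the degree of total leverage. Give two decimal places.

3.02

At 57,870 units, contribution = 57,870 × £133.28 = £7,712,913.60.
Subtracting fixed costs: EBIT = £7,712,913.60 − £4,547,700 = £3,165,213.60. Interest = £610,600.00.
DOL = £7,712,913.60 ÷ £3,165,213.60 = 2.4368; DFL = £3,165,213.60 ÷ £2,554,613.60 = 1.2390.
Combined leverage = 2.4368 × 1.2390 = 3.0192.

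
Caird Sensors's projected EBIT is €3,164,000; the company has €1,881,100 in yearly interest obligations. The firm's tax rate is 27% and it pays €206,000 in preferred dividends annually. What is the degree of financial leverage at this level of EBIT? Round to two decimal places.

Interest = €1,881,100.00.
Preferred dividends grossed up pre-tax: €206,000 / (1 − 0.27) = €282,191.78.
DFL = EBIT ÷ [EBIT − I − D_p/(1−t)] = €3,164,000 ÷ [€3,164,000 − €1,881,100.00 − €282,191.78] = €3,164,000 ÷ €1,000,708.22 = 3.1618.

3.16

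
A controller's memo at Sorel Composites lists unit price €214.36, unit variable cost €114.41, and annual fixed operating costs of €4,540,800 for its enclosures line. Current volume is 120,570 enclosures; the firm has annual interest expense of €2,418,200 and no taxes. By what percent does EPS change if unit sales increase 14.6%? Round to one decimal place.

Total contribution margin = 120,570 × €99.95 = €12,050,971.50.
EBIT = €12,050,971.50 − €4,540,800 = €7,510,171.50.
After interest of €2,418,200.00, pre-tax earnings = €5,091,971.50.
Degree of combined leverage = contribution ÷ (EBIT − I) = €12,050,971.50 ÷ €5,091,971.50 = 2.3667.
%ΔEPS = DCL × %ΔSales = 2.3667 × +14.6% = +34.6%.

+34.6%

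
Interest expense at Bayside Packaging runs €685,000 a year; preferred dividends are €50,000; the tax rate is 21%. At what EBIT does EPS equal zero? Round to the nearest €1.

€748,291

Preferred dividends are paid after tax, so their pre-tax equivalent is €50,000 ÷ (1 − 0.21) = €63,291.14.
Financial break-even EBIT = interest + D_p ÷ (1 − t) = €685,000 + €63,291.14 = €748,291.14.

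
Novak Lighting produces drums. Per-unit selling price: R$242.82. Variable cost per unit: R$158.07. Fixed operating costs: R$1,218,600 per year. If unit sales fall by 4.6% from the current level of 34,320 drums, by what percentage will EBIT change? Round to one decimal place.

Contribution at this volume is 34,320 × R$84.75 = R$2,908,620.00.
Subtracting fixed costs: EBIT = R$2,908,620.00 − R$1,218,600 = R$1,690,020.00.
So DOL = total CM / EBIT = R$2,908,620.00 / R$1,690,020.00 = 1.7211.
Operating income changes by 1.7211 × -4.6% = -7.9%.

-7.9%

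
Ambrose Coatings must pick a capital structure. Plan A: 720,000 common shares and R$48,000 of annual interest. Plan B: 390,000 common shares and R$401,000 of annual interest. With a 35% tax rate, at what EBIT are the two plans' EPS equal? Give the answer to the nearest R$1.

R$818,182

At indifference, (EBIT − 48,000)(1 − t)/720,000 = (EBIT − 401,000)(1 − t)/390,000.
Cancelling (1 − t) and cross-multiplying: 390,000·(EBIT − 48,000) = 720,000·(EBIT − 401,000).
EBIT × (720,000 − 390,000) = 401,000 × 720,000 − 48,000 × 390,000 = 270,000,000,000, so EBIT = 270,000,000,000 ÷ 330,000 = 818,181.82.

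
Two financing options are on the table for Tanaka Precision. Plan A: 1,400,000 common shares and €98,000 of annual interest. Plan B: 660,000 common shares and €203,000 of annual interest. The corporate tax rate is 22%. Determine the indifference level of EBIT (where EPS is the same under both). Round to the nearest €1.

Set EPS_A = EPS_B: (EBIT − €98,000)(1 − 0.22) ÷ 1,400,000 = (EBIT − €203,000)(1 − 0.22) ÷ 660,000.
Cancelling (1 − t) and cross-multiplying: 660,000·(EBIT − 98,000) = 1,400,000·(EBIT − 203,000).
Solving, EBIT = (203,000·1,400,000 − 98,000·660,000) / (1,400,000 − 660,000) = 219,520,000,000 / 740,000 = 296,648.65.

€296,649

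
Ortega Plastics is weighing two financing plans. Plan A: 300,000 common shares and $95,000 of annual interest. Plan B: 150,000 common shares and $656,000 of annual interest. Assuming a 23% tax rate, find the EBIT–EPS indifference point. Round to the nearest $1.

Set EPS_A = EPS_B: (EBIT − $95,000)(1 − 0.23) ÷ 300,000 = (EBIT − $656,000)(1 − 0.23) ÷ 150,000.
Cancelling (1 − t) and cross-multiplying: 150,000·(EBIT − 95,000) = 300,000·(EBIT − 656,000).
Solving, EBIT = (656,000·300,000 − 95,000·150,000) / (300,000 − 150,000) = 182,550,000,000 / 150,000 = 1,217,000.00.

$1,217,000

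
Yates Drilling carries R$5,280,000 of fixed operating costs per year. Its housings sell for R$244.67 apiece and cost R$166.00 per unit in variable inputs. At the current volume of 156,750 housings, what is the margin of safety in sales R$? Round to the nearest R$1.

R$21,930,800

Unit CM = price − variable cost = R$244.67 − R$166.00 = R$78.67. Break-even units = R$5,280,000 ÷ R$78.67 = 67,115.80; break-even revenue = 67,115.80 × R$244.67 = R$16,421,222.83.
Actual sales revenue = 156,750 × R$244.67 = R$38,352,022.50.
Margin of safety = R$38,352,022.50 − R$16,421,222.83 = R$21,930,800.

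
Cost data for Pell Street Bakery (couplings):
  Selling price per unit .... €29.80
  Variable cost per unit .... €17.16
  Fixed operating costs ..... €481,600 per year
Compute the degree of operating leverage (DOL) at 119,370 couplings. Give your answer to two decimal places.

1.47

At 119,370 units, contribution = 119,370 × €12.64 = €1,508,836.80.
Subtracting fixed costs: EBIT = €1,508,836.80 − €481,600 = €1,027,236.80.
Degree of operating leverage = €1,508,836.80 / €1,027,236.80 = 1.4688.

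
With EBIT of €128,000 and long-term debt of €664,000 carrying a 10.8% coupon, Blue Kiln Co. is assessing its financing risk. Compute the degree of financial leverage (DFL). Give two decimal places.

2.27

Interest = €71,712.00.
DFL = EBIT ÷ (EBIT − I) = €128,000 ÷ (€128,000 − €71,712.00) = €128,000 ÷ €56,288.00 = 2.2740.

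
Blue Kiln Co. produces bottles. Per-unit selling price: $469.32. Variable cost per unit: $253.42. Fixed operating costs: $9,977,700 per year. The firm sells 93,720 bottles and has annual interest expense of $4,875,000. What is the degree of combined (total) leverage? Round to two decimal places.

3.76

Total contribution margin = 93,720 × $215.90 = $20,234,148.00.
Operating income = contribution − fixed costs = $20,234,148.00 − $9,977,700 = $10,256,448.00. Interest = $4,875,000.00, so EBIT − I = $5,381,448.00.
DCL = contribution ÷ (EBIT − I) = $20,234,148.00 ÷ $5,381,448.00 = 3.7600.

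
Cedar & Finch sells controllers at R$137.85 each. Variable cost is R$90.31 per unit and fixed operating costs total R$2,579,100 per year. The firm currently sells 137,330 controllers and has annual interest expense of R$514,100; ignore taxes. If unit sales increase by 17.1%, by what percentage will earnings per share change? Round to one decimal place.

+32.5%

At 137,330 units, contribution = 137,330 × R$47.54 = R$6,528,668.20.
EBIT = R$6,528,668.20 − R$2,579,100 = R$3,949,568.20.
Interest = R$514,100.00, so EBIT − I = R$3,435,468.20.
DCL = total CM / (EBIT − I) = R$6,528,668.20 / R$3,435,468.20 = 1.9004.
EPS therefore changes by 1.9004 × (+17.1%) = +32.5%.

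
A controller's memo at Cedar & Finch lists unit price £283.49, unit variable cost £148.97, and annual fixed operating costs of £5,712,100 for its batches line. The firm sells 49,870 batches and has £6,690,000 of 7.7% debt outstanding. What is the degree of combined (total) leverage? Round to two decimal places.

At 49,870 units, contribution = 49,870 × £134.52 = £6,708,512.40.
EBIT = £6,708,512.40 − £5,712,100 = £996,412.40. Interest = £515,130.00.
DOL = £6,708,512.40 ÷ £996,412.40 = 6.7327; DFL = £996,412.40 ÷ £481,282.40 = 2.0703.
DCL = DOL × DFL = 6.7327 × 2.0703 = 13.9387.

13.94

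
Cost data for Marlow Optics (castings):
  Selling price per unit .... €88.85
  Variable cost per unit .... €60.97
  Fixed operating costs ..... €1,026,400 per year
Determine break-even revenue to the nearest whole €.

€3,271,006

Contribution margin per unit = €88.85 − €60.97 = €27.88, a CM ratio of €27.88 ÷ €88.85 = 0.3138.
Break-even revenue = fixed costs × price ÷ CM = €1,026,400 × €88.85 ÷ €27.88 = €3,271,006.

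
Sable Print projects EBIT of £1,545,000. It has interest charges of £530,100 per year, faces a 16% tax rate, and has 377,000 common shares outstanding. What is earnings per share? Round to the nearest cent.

£2.26

Pre-tax income = £1,545,000 − £530,100.00 = £1,014,900.00.
Net income = £1,014,900.00 × (1 − 0.16) = £852,516.00.
Per share: £852,516.00 / 377,000 shares = £2.26.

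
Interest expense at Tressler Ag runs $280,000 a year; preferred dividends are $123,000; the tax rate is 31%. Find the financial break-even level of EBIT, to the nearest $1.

$458,261

Preferred dividends are paid after tax, so their pre-tax equivalent is $123,000 ÷ (1 − 0.31) = $178,260.87.
EPS = 0 when EBIT covers interest plus the pre-tax preferred burden: $280,000 + $178,260.87 = $458,260.87.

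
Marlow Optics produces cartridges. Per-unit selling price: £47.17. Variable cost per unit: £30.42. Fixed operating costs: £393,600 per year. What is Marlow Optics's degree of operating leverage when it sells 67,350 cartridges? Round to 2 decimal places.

At 67,350 units, contribution = 67,350 × £16.75 = £1,128,112.50.
Operating income = contribution − fixed costs = £1,128,112.50 − £393,600 = £734,512.50.
So DOL = total CM / EBIT = £1,128,112.50 / £734,512.50 = 1.5359.

1.54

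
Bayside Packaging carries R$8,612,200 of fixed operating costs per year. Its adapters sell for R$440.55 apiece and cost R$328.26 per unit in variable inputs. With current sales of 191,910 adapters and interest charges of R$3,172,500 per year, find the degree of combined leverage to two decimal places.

2.21

Contribution at this volume is 191,910 × R$112.29 = R$21,549,573.90.
Subtracting fixed costs: EBIT = R$21,549,573.90 − R$8,612,200 = R$12,937,373.90. Interest = R$3,172,500.00.
DOL = R$21,549,573.90 ÷ R$12,937,373.90 = 1.6657; DFL = R$12,937,373.90 ÷ R$9,764,873.90 = 1.3249.
DCL = DOL × DFL = 1.6657 × 1.3249 = 2.2069.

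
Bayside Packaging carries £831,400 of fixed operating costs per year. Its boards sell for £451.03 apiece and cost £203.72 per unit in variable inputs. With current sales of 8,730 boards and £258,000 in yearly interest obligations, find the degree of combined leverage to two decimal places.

2.02

Contribution at this volume is 8,730 × £247.31 = £2,159,016.30.
Operating income = contribution − fixed costs = £2,159,016.30 − £831,400 = £1,327,616.30. Interest = £258,000.00.
DOL = £2,159,016.30 ÷ £1,327,616.30 = 1.6262; DFL = £1,327,616.30 ÷ £1,069,616.30 = 1.2412.
DCL = DOL × DFL = 1.6262 × 1.2412 = 2.0184.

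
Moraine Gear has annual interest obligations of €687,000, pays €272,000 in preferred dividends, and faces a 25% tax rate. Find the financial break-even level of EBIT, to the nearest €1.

Grossing the preferred dividend up to pre-tax terms: €272,000 / (1 − 0.25) = €362,666.67.
EPS = 0 when EBIT covers interest plus the pre-tax preferred burden: €687,000 + €362,666.67 = €1,049,666.67.

€1,049,667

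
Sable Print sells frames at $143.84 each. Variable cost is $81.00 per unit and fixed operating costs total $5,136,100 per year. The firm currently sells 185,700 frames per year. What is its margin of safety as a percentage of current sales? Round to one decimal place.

56.0%

Each unit contributes $143.84 − $81.00 = $62.84. Break-even units = $5,136,100 ÷ $62.84 = 81,732.97; break-even revenue = 81,732.97 × $143.84 = $11,756,470.78.
Actual sales revenue = 185,700 × $143.84 = $26,711,088.00.
Margin of safety = ($26,711,088.00 − $11,756,470.78) ÷ $26,711,088.00 = 56.0%.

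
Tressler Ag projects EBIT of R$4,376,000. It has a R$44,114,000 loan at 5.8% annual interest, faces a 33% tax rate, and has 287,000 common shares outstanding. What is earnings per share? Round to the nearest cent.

Pre-tax income = R$4,376,000 − R$2,558,612.00 = R$1,817,388.00.
Net income = R$1,817,388.00 × (1 − 0.33) = R$1,217,649.96.
Per share: R$1,217,649.96 / 287,000 shares = R$4.24.

R$4.24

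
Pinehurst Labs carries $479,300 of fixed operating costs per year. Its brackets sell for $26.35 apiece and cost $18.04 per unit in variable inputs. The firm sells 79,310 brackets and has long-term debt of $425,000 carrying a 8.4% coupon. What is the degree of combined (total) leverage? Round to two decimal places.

4.57

Total contribution margin = 79,310 × $8.31 = $659,066.10.
Operating income = contribution − fixed costs = $659,066.10 − $479,300 = $179,766.10. Interest = $35,700.00, so EBIT − I = $144,066.10.
DCL = contribution ÷ (EBIT − I) = $659,066.10 ÷ $144,066.10 = 4.5747.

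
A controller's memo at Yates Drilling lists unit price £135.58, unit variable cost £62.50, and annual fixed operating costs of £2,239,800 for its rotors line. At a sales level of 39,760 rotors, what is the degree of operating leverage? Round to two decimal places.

4.36

Total contribution margin = 39,760 × £73.08 = £2,905,660.80.
Subtracting fixed costs: EBIT = £2,905,660.80 − £2,239,800 = £665,860.80.
DOL = contribution ÷ EBIT = £2,905,660.80 ÷ £665,860.80 = 4.3638.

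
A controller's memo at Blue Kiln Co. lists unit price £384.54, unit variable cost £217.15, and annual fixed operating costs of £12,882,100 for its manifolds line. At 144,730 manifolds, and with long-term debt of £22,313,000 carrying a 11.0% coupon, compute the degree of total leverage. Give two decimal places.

2.73

At 144,730 units, contribution = 144,730 × £167.39 = £24,226,354.70.
Subtracting fixed costs: EBIT = £24,226,354.70 − £12,882,100 = £11,344,254.70. Interest = £2,454,430.00.
DOL = £24,226,354.70 ÷ £11,344,254.70 = 2.1356; DFL = £11,344,254.70 ÷ £8,889,824.70 = 1.2761.
DCL = DOL × DFL = 2.1356 × 1.2761 = 2.7252.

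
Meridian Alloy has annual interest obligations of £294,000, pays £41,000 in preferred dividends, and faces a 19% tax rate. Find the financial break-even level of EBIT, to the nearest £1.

£344,617

Preferred dividends are paid after tax, so their pre-tax equivalent is £41,000 ÷ (1 − 0.19) = £50,617.28.
Financial break-even EBIT = interest + D_p ÷ (1 − t) = £294,000 + £50,617.28 = £344,617.28.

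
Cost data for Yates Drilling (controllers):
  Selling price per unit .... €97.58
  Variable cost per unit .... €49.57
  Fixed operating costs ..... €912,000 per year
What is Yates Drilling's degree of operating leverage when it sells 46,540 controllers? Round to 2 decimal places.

1.69

Contribution at this volume is 46,540 × €48.01 = €2,234,385.40.
EBIT = €2,234,385.40 − €912,000 = €1,322,385.40.
DOL = contribution ÷ EBIT = €2,234,385.40 ÷ €1,322,385.40 = 1.6897.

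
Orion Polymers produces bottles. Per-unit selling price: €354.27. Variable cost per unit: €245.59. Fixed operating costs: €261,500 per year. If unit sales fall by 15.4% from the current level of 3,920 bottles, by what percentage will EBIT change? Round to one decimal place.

-39.9%

At 3,920 units, contribution = 3,920 × €108.68 = €426,025.60.
EBIT = €426,025.60 − €261,500 = €164,525.60.
DOL = contribution ÷ EBIT = €426,025.60 ÷ €164,525.60 = 2.5894.
So EBIT moves 2.5894 × (-15.4%) = -39.9%.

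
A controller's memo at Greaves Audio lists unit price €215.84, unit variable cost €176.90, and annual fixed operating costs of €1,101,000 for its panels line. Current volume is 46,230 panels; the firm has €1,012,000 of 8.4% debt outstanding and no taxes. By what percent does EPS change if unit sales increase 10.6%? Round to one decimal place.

+31.1%

Total contribution margin = 46,230 × €38.94 = €1,800,196.20.
EBIT = €1,800,196.20 − €1,101,000 = €699,196.20.
After interest of €85,008.00, pre-tax earnings = €614,188.20.
Degree of combined leverage = contribution ÷ (EBIT − I) = €1,800,196.20 ÷ €614,188.20 = 2.9310.
EPS therefore changes by 2.9310 × (+10.6%) = +31.1%.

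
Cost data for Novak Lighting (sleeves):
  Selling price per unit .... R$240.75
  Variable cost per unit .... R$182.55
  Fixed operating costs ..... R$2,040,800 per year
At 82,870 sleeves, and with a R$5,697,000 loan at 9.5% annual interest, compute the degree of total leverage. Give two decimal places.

2.15

Total contribution margin = 82,870 × R$58.20 = R$4,823,034.00.
Subtracting fixed costs: EBIT = R$4,823,034.00 − R$2,040,800 = R$2,782,234.00. Interest = R$541,215.00, so EBIT − I = R$2,241,019.00.
DCL = contribution ÷ (EBIT − I) = R$4,823,034.00 ÷ R$2,241,019.00 = 2.1522.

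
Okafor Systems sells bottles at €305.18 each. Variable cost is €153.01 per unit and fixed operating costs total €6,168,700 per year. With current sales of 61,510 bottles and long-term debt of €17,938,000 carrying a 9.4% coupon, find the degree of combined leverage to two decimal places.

6.22

Contribution at this volume is 61,510 × €152.17 = €9,359,976.70.
Operating income = contribution − fixed costs = €9,359,976.70 − €6,168,700 = €3,191,276.70. Interest = €1,686,172.00.
DOL = €9,359,976.70 ÷ €3,191,276.70 = 2.9330; DFL = €3,191,276.70 ÷ €1,505,104.70 = 2.1203.
Combined leverage = 2.9330 × 2.1203 = 6.2188.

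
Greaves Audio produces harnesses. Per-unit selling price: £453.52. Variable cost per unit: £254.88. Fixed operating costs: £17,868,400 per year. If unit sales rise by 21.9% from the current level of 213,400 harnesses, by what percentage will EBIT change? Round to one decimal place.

+37.9%

At 213,400 units, contribution = 213,400 × £198.64 = £42,389,776.00.
EBIT = £42,389,776.00 − £17,868,400 = £24,521,376.00.
DOL = contribution ÷ EBIT = £42,389,776.00 ÷ £24,521,376.00 = 1.7287.
So EBIT moves 1.7287 × (+21.9%) = +37.9%.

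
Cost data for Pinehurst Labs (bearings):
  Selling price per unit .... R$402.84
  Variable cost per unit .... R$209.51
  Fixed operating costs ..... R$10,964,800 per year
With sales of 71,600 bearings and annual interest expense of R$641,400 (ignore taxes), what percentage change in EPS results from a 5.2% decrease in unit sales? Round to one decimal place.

-32.2%

Contribution at this volume is 71,600 × R$193.33 = R$13,842,428.00.
Subtracting fixed costs: EBIT = R$13,842,428.00 − R$10,964,800 = R$2,877,628.00.
After interest of R$641,400.00, pre-tax earnings = R$2,236,228.00.
Degree of combined leverage = contribution ÷ (EBIT − I) = R$13,842,428.00 ÷ R$2,236,228.00 = 6.1901.
%ΔEPS = DCL × %ΔSales = 6.1901 × -5.2% = -32.2%.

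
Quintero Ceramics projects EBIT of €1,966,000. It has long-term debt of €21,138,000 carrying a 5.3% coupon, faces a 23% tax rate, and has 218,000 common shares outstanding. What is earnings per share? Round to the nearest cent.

€2.99

Interest = €1,120,314.00, so EBT = €1,966,000 − €1,120,314.00 = €845,686.00.
After tax at 23%: net income = €845,686.00 × 0.77 = €651,178.22.
EPS = €651,178.22 ÷ 218,000 = €2.99.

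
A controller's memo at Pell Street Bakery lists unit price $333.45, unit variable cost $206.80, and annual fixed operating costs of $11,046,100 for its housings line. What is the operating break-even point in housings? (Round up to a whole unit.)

Contribution margin per unit = $333.45 − $206.80 = $126.65.
Break-even Q = $11,046,100 / $126.65 = 87,217.53 → 87,218 housings.

87,218 housings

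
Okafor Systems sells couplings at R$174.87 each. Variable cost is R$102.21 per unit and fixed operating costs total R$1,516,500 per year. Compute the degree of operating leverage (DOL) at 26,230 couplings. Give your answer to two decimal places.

Total contribution margin = 26,230 × R$72.66 = R$1,905,871.80.
EBIT = R$1,905,871.80 − R$1,516,500 = R$389,371.80.
So DOL = total CM / EBIT = R$1,905,871.80 / R$389,371.80 = 4.8947.

4.89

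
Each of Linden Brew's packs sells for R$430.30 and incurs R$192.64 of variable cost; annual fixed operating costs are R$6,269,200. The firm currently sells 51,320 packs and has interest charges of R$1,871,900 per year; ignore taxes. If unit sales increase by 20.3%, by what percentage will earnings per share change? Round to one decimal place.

Total contribution margin = 51,320 × R$237.66 = R$12,196,711.20.
EBIT = R$12,196,711.20 − R$6,269,200 = R$5,927,511.20.
After interest of R$1,871,900.00, pre-tax earnings = R$4,055,611.20.
Degree of combined leverage = contribution ÷ (EBIT − I) = R$12,196,711.20 ÷ R$4,055,611.20 = 3.0074.
%ΔEPS = DCL × %ΔSales = 3.0074 × +20.3% = +61.0%.

+61.0%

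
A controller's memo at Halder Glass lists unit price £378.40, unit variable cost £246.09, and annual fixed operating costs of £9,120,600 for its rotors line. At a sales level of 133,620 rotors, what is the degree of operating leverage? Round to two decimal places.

2.07

At 133,620 units, contribution = 133,620 × £132.31 = £17,679,262.20.
EBIT = £17,679,262.20 − £9,120,600 = £8,558,662.20.
DOL = contribution ÷ EBIT = £17,679,262.20 ÷ £8,558,662.20 = 2.0657.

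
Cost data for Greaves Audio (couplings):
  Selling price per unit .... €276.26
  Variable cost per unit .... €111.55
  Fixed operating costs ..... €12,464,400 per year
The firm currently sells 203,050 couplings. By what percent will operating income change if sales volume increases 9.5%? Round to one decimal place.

Contribution at this volume is 203,050 × €164.71 = €33,444,365.50.
Subtracting fixed costs: EBIT = €33,444,365.50 − €12,464,400 = €20,979,965.50.
Degree of operating leverage = €33,444,365.50 / €20,979,965.50 = 1.5941.
Operating income changes by 1.5941 × +9.5% = +15.1%.

+15.1%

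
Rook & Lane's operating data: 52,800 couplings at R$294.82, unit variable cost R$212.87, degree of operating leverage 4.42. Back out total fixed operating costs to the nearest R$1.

R$3,348,010

Total contribution margin = 52,800 × R$81.95 = R$4,326,960.00.
DOL = contribution / EBIT, so EBIT = R$4,326,960.00 / 4.42 = R$978,950.23.
Fixed costs = CM − EBIT = R$4,326,960.00 − R$978,950.23 = R$3,348,010.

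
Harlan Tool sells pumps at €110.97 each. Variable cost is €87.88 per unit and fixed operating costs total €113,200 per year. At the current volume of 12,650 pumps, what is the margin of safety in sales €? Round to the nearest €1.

€859,734

Each unit contributes €110.97 − €87.88 = €23.09. Break-even units = €113,200 ÷ €23.09 = 4,902.56; break-even revenue = 4,902.56 × €110.97 = €544,036.55.
Current sales = 12,650 × €110.97 = €1,403,770.50.
Margin of safety = €1,403,770.50 − €544,036.55 = €859,734.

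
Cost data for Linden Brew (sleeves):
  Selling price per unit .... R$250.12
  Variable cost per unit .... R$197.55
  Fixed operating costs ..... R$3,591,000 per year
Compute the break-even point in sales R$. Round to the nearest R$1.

R$17,085,427

CM per unit = R$250.12 − R$197.55 = R$52.57; CM ratio = R$52.57 / R$250.12 = 0.2102.
Break-even sales = FC ÷ CM ratio = R$3,591,000 × R$250.12 / R$52.57 = R$17,085,427.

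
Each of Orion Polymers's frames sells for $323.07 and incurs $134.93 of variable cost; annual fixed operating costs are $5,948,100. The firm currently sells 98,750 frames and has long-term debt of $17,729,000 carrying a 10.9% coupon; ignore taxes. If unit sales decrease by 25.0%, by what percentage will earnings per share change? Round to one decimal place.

Contribution at this volume is 98,750 × $188.14 = $18,578,825.00.
Operating income = contribution − fixed costs = $18,578,825.00 − $5,948,100 = $12,630,725.00.
After interest of $1,932,461.00, pre-tax earnings = $10,698,264.00.
DCL = total CM / (EBIT − I) = $18,578,825.00 / $10,698,264.00 = 1.7366.
%ΔEPS = DCL × %ΔSales = 1.7366 × -25.0% = -43.4%.

-43.4%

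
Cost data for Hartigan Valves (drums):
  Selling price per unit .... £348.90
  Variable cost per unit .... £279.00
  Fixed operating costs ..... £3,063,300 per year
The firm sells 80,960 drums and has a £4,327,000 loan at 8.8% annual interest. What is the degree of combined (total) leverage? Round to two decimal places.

Total contribution margin = 80,960 × £69.90 = £5,659,104.00.
Subtracting fixed costs: EBIT = £5,659,104.00 − £3,063,300 = £2,595,804.00. Interest = £380,776.00.
DOL = £5,659,104.00 ÷ £2,595,804.00 = 2.1801; DFL = £2,595,804.00 ÷ £2,215,028.00 = 1.1719.
DCL = DOL × DFL = 2.1801 × 1.1719 = 2.5549.

2.55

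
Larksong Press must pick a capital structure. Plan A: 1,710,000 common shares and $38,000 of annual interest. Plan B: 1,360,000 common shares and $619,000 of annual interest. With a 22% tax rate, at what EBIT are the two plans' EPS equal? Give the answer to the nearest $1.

Set EPS_A = EPS_B: (EBIT − $38,000)(1 − 0.22) ÷ 1,710,000 = (EBIT − $619,000)(1 − 0.22) ÷ 1,360,000.
The (1 − t) factor cancels: (EBIT − 38,000) × 1,360,000 = (EBIT − 619,000) × 1,710,000.
Solving, EBIT = (619,000·1,710,000 − 38,000·1,360,000) / (1,710,000 − 1,360,000) = 1,006,810,000,000 / 350,000 = 2,876,600.00.

$2,876,600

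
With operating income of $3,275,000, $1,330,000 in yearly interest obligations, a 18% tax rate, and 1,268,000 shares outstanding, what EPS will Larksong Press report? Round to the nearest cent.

$1.26

Pre-tax income = $3,275,000 − $1,330,000.00 = $1,945,000.00.
Net income = $1,945,000.00 × (1 − 0.18) = $1,594,900.00.
EPS = $1,594,900.00 ÷ 1,268,000 = $1.26.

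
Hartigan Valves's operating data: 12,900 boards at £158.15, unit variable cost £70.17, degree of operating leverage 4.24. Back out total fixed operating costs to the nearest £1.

£867,267

Total contribution margin = 12,900 × £87.98 = £1,134,942.00.
DOL = contribution / EBIT, so EBIT = £1,134,942.00 / 4.24 = £267,675.00.
And FC = contribution − EBIT = £1,134,942.00 − £267,675.00 = £867,267.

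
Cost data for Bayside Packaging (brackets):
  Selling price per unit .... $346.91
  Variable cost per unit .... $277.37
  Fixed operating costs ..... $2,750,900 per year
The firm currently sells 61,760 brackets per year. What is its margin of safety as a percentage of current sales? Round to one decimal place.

Each unit contributes $346.91 − $277.37 = $69.54. Break-even units = $2,750,900 ÷ $69.54 = 39,558.53; break-even revenue = 39,558.53 × $346.91 = $13,723,248.76.
Current sales = 61,760 × $346.91 = $21,425,161.60.
Margin of safety = ($21,425,161.60 − $13,723,248.76) ÷ $21,425,161.60 = 35.9%.

35.9%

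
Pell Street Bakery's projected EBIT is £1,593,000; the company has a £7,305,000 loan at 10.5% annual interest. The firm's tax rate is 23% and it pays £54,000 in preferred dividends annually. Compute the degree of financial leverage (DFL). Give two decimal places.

Interest = £767,025.00.
Preferred dividends grossed up pre-tax: £54,000 / (1 − 0.23) = £70,129.87.
DFL = EBIT ÷ [EBIT − I − D_p/(1−t)] = £1,593,000 ÷ [£1,593,000 − £767,025.00 − £70,129.87] = £1,593,000 ÷ £755,845.13 = 2.1076.

2.11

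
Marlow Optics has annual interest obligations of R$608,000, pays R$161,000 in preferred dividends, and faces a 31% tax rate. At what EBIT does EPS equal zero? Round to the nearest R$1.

R$841,333

Preferred dividends are paid after tax, so their pre-tax equivalent is R$161,000 ÷ (1 − 0.31) = R$233,333.33.
Financial break-even EBIT = interest + D_p ÷ (1 − t) = R$608,000 + R$233,333.33 = R$841,333.33.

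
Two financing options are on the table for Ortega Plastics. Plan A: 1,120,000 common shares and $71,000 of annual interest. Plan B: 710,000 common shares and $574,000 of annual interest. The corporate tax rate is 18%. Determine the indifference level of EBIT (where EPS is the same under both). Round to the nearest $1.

At indifference, (EBIT − 71,000)(1 − t)/1,120,000 = (EBIT − 574,000)(1 − t)/710,000.
The (1 − t) factor cancels: (EBIT − 71,000) × 710,000 = (EBIT − 574,000) × 1,120,000.
EBIT × (1,120,000 − 710,000) = 574,000 × 1,120,000 − 71,000 × 710,000 = 592,470,000,000, so EBIT = 592,470,000,000 ÷ 410,000 = 1,445,048.78.

$1,445,049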